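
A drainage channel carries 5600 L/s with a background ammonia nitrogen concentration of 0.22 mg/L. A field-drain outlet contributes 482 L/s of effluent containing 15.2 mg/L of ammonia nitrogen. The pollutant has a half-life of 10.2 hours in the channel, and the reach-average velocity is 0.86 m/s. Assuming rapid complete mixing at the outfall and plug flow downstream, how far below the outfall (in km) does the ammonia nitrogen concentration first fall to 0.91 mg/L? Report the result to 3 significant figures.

19.9 km

Mixed concentration C = ΣQC/ΣQ = (5600·0.2200 + 482.0·15.20) / 6082 = 8558/6082 = 1.407 mg/L.
Half-life 10.2 h → k = ln 2 / 10.2 = 0.06796 h⁻¹ = 1.631 d⁻¹.
Set 1.407·exp(−k·t) = 0.91 → t = ln(1.407/0.91)/k = 23090 s = 6.414 h.
Distance = v·t = 0.86·23090 = 19860 m = 19.86 km.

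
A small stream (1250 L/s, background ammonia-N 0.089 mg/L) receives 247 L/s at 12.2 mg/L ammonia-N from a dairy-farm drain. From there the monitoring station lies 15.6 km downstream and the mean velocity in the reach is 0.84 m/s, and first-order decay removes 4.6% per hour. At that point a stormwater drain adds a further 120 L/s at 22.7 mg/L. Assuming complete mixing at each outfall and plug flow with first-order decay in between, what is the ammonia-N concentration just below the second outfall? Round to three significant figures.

3.20 mg/L

Flow-weighted average: C = (1250·0.08900 + 247.0·12.20) / 1497 = 3125/1497 = 2.087 mg/L; combined flow 1497 L/s.
Travel time t = 15.6·1000 / 0.84 = 18570 s = 5.159 h.
4.6%/h lost → k = −ln(1 − 0.046) = 0.04709 h⁻¹.
Applying C = C₀e^(−kt): 2.087 × 0.7843 = 1.637 mg/L.
Second outfall: C = (1497·1.637 + 120.0·22.70)/1617 = 3.200 mg/L.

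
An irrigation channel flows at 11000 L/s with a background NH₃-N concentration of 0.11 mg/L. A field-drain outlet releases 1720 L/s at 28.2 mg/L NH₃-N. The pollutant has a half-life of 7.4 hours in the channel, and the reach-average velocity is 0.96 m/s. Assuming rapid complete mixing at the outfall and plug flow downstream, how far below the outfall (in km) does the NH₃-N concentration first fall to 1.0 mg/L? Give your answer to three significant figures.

50.3 km

Conservation of mass: C = (11000·0.1100 + 1720·28.20) / 12720 = 49710/12720 = 3.908 mg/L.
Half-life 7.4 h → k = ln 2 / 7.4 = 0.09367 h⁻¹ = 2.248 d⁻¹.
Set 3.908·exp(−k·t) = 1.0 → t = ln(3.908/1.0)/k = 52390 s = 14.55 h.
Distance = v·t = 0.96·52390 = 50290 m = 50.29 km.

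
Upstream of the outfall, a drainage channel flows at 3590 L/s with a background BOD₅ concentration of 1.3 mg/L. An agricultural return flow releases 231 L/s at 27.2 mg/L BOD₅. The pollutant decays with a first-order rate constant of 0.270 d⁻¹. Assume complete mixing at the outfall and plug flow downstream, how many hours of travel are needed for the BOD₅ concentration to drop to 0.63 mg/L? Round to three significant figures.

135 h

Conservation of mass: C = (3590·1.300 + 231.0·27.20) / 3821 = 10950/3821 = 2.866 mg/L.
2.866·exp(−k·t) = 0.63 → t = ln(2.866/0.63)/k = 484800 s = 134.7 h.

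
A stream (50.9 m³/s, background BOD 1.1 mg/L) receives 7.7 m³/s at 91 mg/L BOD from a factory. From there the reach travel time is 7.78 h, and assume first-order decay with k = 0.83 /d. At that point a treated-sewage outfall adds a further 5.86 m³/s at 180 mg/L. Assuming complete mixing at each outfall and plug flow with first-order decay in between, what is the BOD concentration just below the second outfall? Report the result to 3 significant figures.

Conservation of mass: C = (50.90·1.100 + 7.700·91.00) / 58.60 = 756.7/58.60 = 12.91 mg/L; combined flow 58.60 m³/s.
After decay, C = 12.91 × e^(−kt) = 12.91 × 0.7641 = 9.867 mg/L.
At the second outfall, C = (58.60·9.867 + 5.860·180.0) / (58.60 + 5.860) = 25.33 mg/L.

25.3 mg/L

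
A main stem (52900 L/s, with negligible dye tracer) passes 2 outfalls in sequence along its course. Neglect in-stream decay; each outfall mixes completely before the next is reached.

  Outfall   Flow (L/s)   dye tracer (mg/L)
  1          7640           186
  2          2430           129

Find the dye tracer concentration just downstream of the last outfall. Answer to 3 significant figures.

27.5 mg/L

Below outfall 1: Q → 60540 L/s, C = (52900·0 + 7640·186.0)/60540 = 23.47 mg/L.
Below outfall 2: Q → 62970 L/s, C = (60540·23.47 + 2430·129.0)/62970 = 27.55 mg/L.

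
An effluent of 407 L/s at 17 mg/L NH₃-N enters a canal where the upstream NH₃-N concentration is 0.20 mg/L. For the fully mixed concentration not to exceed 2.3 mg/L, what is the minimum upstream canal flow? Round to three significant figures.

Set C_mix = 2.3: (Q·0.2000 + 407.0·17.00) / (Q + 407.0) = 2.3
→ Q = 407.0·(17.00 − 2.3)/(2.3 − 0.2000) = 2849 L/s.

2850 L/s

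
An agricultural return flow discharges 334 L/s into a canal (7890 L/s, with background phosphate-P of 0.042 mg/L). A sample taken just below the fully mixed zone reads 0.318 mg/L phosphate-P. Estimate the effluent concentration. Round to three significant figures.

Mass balance: 7890·0.04200 + 334.0·Cₑ = 8224·0.3180
→ Cₑ = (8224·0.3180 − 7890·0.04200) / 334.0 = 6.838 mg/L.

6.84 mg/L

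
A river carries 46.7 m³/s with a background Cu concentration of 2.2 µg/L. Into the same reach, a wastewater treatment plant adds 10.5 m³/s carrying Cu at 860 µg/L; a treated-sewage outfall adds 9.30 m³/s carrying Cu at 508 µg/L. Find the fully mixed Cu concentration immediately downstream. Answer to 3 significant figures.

208 µg/L

Conservation of mass: C = (46.70·2.200 + 10.50·860.0 + 9.300·508.0) / 66.50 = 13860/66.50 = 208.4 µg/L.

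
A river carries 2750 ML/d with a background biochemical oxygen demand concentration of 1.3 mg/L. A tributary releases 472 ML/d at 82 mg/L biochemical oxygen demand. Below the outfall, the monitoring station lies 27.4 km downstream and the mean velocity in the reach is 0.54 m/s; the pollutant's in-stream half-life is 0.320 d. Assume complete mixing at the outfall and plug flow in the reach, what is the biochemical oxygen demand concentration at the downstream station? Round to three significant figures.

Conservation of mass: C = (2750·1.300 + 472.0·82.00) / 3222 = 42280/3222 = 13.12 mg/L.
Travel time t = 27.4·1000 / 0.54 = 50740 s = 14.09 h.
Half-life 0.320 d → k = ln 2 / 0.320 = 2.166 d⁻¹.
Decay over the reach: 13.12·exp(−kt) = 13.12·0.2802 = 3.677 mg/L.

3.68 mg/L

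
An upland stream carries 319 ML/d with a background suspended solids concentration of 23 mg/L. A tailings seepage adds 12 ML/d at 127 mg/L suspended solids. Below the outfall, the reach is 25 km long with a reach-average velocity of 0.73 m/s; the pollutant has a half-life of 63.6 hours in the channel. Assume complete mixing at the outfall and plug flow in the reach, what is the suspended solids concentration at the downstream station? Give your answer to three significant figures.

Conservation of mass: C = (319.0·23.00 + 12.00·127.0) / 331.0 = 8861/331.0 = 26.77 mg/L.
Travel time t = 25·1000 / 0.73 = 34250 s = 9.513 h.
Half-life 63.6 h → k = ln 2 / 63.6 = 0.01090 h⁻¹ = 0.2616 d⁻¹.
Decay over the reach: 26.77·exp(−kt) = 26.77·0.9015 = 24.13 mg/L.

24.1 mg/L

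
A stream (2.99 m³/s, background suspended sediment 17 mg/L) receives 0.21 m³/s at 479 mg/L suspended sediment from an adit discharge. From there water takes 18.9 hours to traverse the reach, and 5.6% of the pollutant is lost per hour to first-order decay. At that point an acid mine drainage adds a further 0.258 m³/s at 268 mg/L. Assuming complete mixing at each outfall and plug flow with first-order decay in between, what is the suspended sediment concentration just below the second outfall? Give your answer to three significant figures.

34.7 mg/L

Conservation of mass: C = (2.990·17.00 + 0.2100·479.0) / 3.200 = 151.4/3.200 = 47.32 mg/L; combined flow 3.200 m³/s.
5.6%/h lost → k = −ln(1 − 0.056) = 0.05763 h⁻¹.
Decay over the reach: 47.32·exp(−kt) = 47.32·0.3365 = 15.92 mg/L.
At the second outfall, C = (3.200·15.92 + 0.2580·268.0) / (3.200 + 0.2580) = 34.73 mg/L.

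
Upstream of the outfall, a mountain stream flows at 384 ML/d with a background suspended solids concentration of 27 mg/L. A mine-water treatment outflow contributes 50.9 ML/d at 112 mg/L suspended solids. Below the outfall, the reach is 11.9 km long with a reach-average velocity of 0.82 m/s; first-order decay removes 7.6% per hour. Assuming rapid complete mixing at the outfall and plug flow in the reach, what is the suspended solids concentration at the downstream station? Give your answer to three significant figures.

Mass balance: C = (384.0·27.00 + 50.90·112.0) / 434.9 = 16070/434.9 = 36.95 mg/L.
Travel time t = 11.9·1000 / 0.82 = 14510 s = 4.031 h.
7.6%/h lost → k = −ln(1 − 0.076) = 0.07904 h⁻¹.
First-order decay: C = 36.95·exp(−k·t) = 36.95·0.7271 = 26.87 mg/L.

26.9 mg/L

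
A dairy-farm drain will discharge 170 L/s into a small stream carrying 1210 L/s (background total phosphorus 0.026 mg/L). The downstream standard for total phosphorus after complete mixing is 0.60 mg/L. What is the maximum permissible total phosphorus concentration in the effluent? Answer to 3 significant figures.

At the limit, (Qr·Cr + Qe·Cₑ)/(Qr + Qe) = 0.60:
Cₑ = (1380·0.60 − 1210·0.02600) / 170.0 = 4.686 mg/L.

4.69 mg/L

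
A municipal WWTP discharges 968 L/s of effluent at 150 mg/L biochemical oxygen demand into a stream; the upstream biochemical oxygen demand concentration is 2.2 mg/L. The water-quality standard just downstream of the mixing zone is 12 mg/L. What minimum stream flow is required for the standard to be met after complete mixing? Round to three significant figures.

Set C_mix = 12: (Q·2.200 + 968.0·150.0) / (Q + 968.0) = 12
→ Q = 968.0·(150.0 − 12)/(12 − 2.200) = 13630 L/s.

13600 L/s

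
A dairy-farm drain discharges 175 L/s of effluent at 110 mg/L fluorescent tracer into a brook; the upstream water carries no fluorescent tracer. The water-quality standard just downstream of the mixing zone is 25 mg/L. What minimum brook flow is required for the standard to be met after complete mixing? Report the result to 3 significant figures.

Set C_mix = 25: (Q·0 + 175.0·110.0) / (Q + 175.0) = 25
→ Q = 175.0·(110.0 − 25)/(25 − 0) = 595.0 L/s.

595 L/s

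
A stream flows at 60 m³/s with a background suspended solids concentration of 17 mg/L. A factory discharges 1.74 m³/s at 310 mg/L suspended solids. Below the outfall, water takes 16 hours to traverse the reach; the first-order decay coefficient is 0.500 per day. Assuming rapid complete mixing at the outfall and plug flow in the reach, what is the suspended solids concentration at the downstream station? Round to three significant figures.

18.1 mg/L

Conservation of mass: C = (60.00·17.00 + 1.740·310.0) / 61.74 = 1559/61.74 = 25.26 mg/L.
Decay over the reach: 25.26·exp(−kt) = 25.26·0.7165 = 18.10 mg/L.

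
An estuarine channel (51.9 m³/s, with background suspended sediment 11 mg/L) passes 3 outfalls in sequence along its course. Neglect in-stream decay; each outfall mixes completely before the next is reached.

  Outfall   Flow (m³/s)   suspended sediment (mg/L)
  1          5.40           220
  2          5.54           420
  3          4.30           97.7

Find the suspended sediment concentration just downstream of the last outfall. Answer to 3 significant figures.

Outfall 1: combined Q = 57.30 m³/s; C = (51.90·11.00 + 5.400·220.0)/57.30 = 30.70 mg/L.
Outfall 2: combined Q = 62.84 m³/s; C = (57.30·30.70 + 5.540·420.0)/62.84 = 65.02 mg/L.
Outfall 3: combined Q = 67.14 m³/s; C = (62.84·65.02 + 4.300·97.70)/67.14 = 67.11 mg/L.

67.1 mg/L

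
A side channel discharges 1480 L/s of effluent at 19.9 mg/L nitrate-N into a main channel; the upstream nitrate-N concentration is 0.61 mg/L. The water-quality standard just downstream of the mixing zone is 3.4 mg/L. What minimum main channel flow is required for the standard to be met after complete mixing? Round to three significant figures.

Set C_mix = 3.4: (Q·0.6100 + 1480·19.90) / (Q + 1480) = 3.4
→ Q = 1480·(19.90 − 3.4)/(3.4 − 0.6100) = 8753 L/s.

8750 L/s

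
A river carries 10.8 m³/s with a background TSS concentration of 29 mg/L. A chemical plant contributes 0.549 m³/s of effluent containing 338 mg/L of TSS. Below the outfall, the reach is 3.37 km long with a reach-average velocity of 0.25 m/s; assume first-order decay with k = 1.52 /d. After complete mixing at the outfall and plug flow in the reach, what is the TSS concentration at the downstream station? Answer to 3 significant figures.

34.7 mg/L

Mixed concentration C = ΣQC/ΣQ = (10.80·29.00 + 0.5490·338.0) / 11.35 = 498.8/11.35 = 43.95 mg/L.
Travel time t = 3.37·1000 / 0.25 = 13480 s = 3.744 h.
After decay, C = 43.95 × e^(−kt) = 43.95 × 0.7889 = 34.67 mg/L.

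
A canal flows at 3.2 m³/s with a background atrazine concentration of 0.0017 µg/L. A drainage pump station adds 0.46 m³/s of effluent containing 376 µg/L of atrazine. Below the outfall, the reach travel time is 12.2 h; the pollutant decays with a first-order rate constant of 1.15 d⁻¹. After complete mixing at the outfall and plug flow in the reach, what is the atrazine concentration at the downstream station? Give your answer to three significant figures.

26.3 µg/L

Mass balance: C = (3.200·0.001700 + 0.4600·376.0) / 3.660 = 173.0/3.660 = 47.26 µg/L.
After decay, C = 47.26 × e^(−kt) = 47.26 × 0.5573 = 26.34 µg/L.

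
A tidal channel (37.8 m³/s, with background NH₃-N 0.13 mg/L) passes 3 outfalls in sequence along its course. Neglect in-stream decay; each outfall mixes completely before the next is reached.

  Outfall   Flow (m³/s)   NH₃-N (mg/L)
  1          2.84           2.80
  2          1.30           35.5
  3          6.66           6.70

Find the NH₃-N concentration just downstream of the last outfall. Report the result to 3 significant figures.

Outfall 1: combined Q = 40.64 m³/s; C = (37.80·0.1300 + 2.840·2.800)/40.64 = 0.3166 mg/L.
Outfall 2: combined Q = 41.94 m³/s; C = (40.64·0.3166 + 1.300·35.50)/41.94 = 1.407 mg/L.
Outfall 3: combined Q = 48.60 m³/s; C = (41.94·1.407 + 6.660·6.700)/48.60 = 2.132 mg/L.

2.13 mg/L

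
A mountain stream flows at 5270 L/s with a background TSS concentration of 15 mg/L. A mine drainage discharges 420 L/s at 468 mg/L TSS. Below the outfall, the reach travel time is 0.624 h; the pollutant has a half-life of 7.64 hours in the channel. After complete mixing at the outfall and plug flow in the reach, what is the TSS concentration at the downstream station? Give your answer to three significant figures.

45.8 mg/L

Flow-weighted average: C = (5270·15.00 + 420.0·468.0) / 5690 = 275600/5690 = 48.44 mg/L.
Half-life 7.64 h → k = ln 2 / 7.64 = 0.09073 h⁻¹ = 2.177 d⁻¹.
First-order decay: C = 48.44·exp(−k·t) = 48.44·0.9450 = 45.77 mg/L.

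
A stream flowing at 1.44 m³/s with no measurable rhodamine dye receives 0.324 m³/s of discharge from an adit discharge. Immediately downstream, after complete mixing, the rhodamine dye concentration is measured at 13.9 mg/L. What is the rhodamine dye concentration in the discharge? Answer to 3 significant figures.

75.7 mg/L

Mass balance: 1.440·0 + 0.3240·Cₑ = 1.764·13.90
→ Cₑ = (1.764·13.90 − 1.440·0) / 0.3240 = 75.68 mg/L.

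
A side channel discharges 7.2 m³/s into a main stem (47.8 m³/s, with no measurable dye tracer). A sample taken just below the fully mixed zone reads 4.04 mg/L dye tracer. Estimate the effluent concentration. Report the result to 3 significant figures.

Mass balance: 47.80·0 + 7.200·Cₑ = 55.00·4.040
→ Cₑ = (55.00·4.040 − 47.80·0) / 7.200 = 30.86 mg/L.

30.9 mg/L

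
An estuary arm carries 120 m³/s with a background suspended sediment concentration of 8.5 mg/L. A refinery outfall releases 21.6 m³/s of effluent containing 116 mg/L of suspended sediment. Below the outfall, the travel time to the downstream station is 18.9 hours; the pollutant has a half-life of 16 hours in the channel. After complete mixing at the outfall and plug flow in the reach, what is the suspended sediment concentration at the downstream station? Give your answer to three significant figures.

Mixed concentration C = ΣQC/ΣQ = (120.0·8.500 + 21.60·116.0) / 141.6 = 3526/141.6 = 24.90 mg/L.
Half-life 16 h → k = ln 2 / 16 = 0.04332 h⁻¹ = 1.040 d⁻¹.
First-order decay: C = 24.90·exp(−k·t) = 24.90·0.4410 = 10.98 mg/L.

11.0 mg/L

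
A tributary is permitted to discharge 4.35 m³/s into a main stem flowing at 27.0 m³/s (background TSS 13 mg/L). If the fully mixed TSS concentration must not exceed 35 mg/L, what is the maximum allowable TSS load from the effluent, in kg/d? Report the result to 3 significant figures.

Mass balance at the limit: 27.00·13.00 + 4.350·Cₑ = 31.35·35 → Cₑ = 171.6 mg/L.
Load = 4.350 m³/s × 171.6 g/m³ × 86 400 s/d = 64480 kg/d.

64500 kg/d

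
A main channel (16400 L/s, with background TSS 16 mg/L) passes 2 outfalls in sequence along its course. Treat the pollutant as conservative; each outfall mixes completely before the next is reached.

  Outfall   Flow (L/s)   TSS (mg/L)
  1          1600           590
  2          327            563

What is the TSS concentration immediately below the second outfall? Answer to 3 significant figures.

Below outfall 1: Q → 18000 L/s, C = (16400·16.00 + 1600·590.0)/18000 = 67.02 mg/L.
Below outfall 2: Q → 18330 L/s, C = (18000·67.02 + 327.0·563.0)/18330 = 75.87 mg/L.

75.9 mg/L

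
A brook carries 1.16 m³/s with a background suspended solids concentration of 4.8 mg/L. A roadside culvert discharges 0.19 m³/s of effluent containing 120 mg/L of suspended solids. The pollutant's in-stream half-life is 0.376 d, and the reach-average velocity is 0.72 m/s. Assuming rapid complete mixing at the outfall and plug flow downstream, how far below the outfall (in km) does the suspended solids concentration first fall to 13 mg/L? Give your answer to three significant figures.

16.2 km

After mixing, C = (1.160·4.800 + 0.1900·120.0) / 1.350 = 28.37/1.350 = 21.01 mg/L.
Half-life 0.376 d → k = ln 2 / 0.376 = 1.843 d⁻¹.
Set 21.01·exp(−k·t) = 13 → t = ln(21.01/13)/k = 22510 s = 6.252 h.
Distance = v·t = 0.72·22510 = 16200 m = 16.20 km.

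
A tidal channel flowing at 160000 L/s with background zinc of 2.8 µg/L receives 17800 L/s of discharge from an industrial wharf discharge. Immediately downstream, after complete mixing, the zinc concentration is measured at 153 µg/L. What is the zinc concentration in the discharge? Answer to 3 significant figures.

Mass balance: 160000·2.800 + 17800·Cₑ = 177800·153.0
→ Cₑ = (177800·153.0 − 160000·2.800) / 17800 = 1503 µg/L.

1500 µg/L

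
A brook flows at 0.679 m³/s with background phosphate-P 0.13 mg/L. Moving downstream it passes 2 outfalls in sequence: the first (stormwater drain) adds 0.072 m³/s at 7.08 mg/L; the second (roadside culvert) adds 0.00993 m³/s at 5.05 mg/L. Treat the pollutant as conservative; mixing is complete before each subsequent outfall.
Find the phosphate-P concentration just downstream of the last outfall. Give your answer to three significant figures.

Below outfall 1: Q → 0.7510 m³/s, C = (0.6790·0.1300 + 0.07200·7.080)/0.7510 = 0.7963 mg/L.
Below outfall 2: Q → 0.7609 m³/s, C = (0.7510·0.7963 + 0.009930·5.050)/0.7609 = 0.8518 mg/L.

0.852 mg/L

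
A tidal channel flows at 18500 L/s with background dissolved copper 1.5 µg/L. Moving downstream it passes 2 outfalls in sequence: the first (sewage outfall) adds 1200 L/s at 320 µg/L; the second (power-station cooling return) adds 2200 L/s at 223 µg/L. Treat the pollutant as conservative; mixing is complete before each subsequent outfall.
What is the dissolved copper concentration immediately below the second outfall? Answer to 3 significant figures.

41.2 µg/L

Outfall 1: combined Q = 19700 L/s; C = (18500·1.500 + 1200·320.0)/19700 = 20.90 µg/L.
Outfall 2: combined Q = 21900 L/s; C = (19700·20.90 + 2200·223.0)/21900 = 41.20 µg/L.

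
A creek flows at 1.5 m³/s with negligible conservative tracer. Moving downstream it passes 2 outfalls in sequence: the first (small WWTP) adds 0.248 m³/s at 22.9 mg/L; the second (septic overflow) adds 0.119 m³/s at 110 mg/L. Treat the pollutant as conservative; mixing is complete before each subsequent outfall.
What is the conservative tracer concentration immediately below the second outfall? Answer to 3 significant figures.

After outfall 1: Q = 1.500 + 0.2480 = 1.748 m³/s; C = (1.500·0 + 0.2480·22.90)/1.748 = 3.249 mg/L.
After outfall 2: Q = 1.748 + 0.1190 = 1.867 m³/s; C = (1.748·3.249 + 0.1190·110.0)/1.867 = 10.05 mg/L.

10.1 mg/L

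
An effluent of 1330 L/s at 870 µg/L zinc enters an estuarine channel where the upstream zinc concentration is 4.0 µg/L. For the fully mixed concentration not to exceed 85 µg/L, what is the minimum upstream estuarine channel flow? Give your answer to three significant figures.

Set C_mix = 85: (Q·4.000 + 1330·870.0) / (Q + 1330) = 85
→ Q = 1330·(870.0 − 85)/(85 − 4.000) = 12890 L/s.

12900 L/s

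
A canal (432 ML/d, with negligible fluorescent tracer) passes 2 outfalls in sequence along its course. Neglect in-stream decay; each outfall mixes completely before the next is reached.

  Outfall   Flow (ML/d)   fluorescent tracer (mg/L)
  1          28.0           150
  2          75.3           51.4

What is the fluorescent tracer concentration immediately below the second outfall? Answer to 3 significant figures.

15.1 mg/L

After outfall 1: Q = 432.0 + 28.00 = 460.0 ML/d; C = (432.0·0 + 28.00·150.0)/460.0 = 9.130 mg/L.
After outfall 2: Q = 460.0 + 75.30 = 535.3 ML/d; C = (460.0·9.130 + 75.30·51.40)/535.3 = 15.08 mg/L.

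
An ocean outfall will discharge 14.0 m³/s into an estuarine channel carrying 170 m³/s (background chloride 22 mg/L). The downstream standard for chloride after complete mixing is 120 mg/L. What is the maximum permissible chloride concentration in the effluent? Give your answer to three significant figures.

At the limit, (Qr·Cr + Qe·Cₑ)/(Qr + Qe) = 120:
Cₑ = (184.0·120 − 170.0·22.00) / 14.00 = 1310 mg/L.

1310 mg/L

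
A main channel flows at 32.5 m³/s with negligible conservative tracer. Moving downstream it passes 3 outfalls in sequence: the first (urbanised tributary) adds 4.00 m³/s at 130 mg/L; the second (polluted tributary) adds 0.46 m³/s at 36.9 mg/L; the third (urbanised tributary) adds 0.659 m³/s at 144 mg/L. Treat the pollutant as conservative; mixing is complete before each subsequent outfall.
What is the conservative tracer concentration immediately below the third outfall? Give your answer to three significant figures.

16.8 mg/L

Outfall 1: combined Q = 36.50 m³/s; C = (32.50·0 + 4.000·130.0)/36.50 = 14.25 mg/L.
Outfall 2: combined Q = 36.96 m³/s; C = (36.50·14.25 + 0.4600·36.90)/36.96 = 14.53 mg/L.
Outfall 3: combined Q = 37.62 m³/s; C = (36.96·14.53 + 0.6590·144.0)/37.62 = 16.80 mg/L.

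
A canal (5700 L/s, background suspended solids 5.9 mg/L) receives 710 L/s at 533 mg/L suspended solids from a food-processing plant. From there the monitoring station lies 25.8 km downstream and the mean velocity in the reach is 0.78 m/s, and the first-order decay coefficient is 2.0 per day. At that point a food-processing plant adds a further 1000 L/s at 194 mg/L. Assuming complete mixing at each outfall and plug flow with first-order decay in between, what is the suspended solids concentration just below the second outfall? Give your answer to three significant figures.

Flow-weighted average: C = (5700·5.900 + 710.0·533.0) / 6410 = 412100/6410 = 64.28 mg/L; combined flow 6410 L/s.
Travel time t = 25.8·1000 / 0.78 = 33080 s = 9.188 h.
First-order decay: C = 64.28·exp(−k·t) = 64.28·0.4650 = 29.89 mg/L.
Second outfall: C = (6410·29.89 + 1000·194.0)/7410 = 52.04 mg/L.

52.0 mg/L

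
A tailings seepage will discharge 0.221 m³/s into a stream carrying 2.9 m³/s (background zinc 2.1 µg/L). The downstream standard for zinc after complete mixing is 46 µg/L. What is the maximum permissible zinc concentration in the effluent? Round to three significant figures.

At the limit, (Qr·Cr + Qe·Cₑ)/(Qr + Qe) = 46:
Cₑ = (3.121·46 − 2.900·2.100) / 0.2210 = 622.1 µg/L.

622 µg/L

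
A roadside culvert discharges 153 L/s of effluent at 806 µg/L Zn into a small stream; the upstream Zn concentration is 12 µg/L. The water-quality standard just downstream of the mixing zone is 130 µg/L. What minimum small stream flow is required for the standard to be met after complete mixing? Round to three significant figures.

Set C_mix = 130: (Q·12.00 + 153.0·806.0) / (Q + 153.0) = 130
→ Q = 153.0·(806.0 − 130)/(130 − 12.00) = 876.5 L/s.

877 L/s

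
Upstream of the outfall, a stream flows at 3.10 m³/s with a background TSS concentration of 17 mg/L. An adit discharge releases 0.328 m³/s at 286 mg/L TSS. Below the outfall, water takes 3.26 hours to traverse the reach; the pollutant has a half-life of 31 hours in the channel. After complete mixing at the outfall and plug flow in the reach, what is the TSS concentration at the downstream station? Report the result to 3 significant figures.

Mass balance: C = (3.100·17.00 + 0.3280·286.0) / 3.428 = 146.5/3.428 = 42.74 mg/L.
Half-life 31 h → k = ln 2 / 31 = 0.02236 h⁻¹ = 0.5366 d⁻¹.
After decay, C = 42.74 × e^(−kt) = 42.74 × 0.9297 = 39.73 mg/L.

39.7 mg/L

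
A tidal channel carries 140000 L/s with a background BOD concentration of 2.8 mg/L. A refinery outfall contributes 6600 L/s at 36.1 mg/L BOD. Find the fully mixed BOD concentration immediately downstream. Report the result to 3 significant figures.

4.30 mg/L

Conservation of mass: C = (140000·2.800 + 6600·36.10) / 146600 = 630300/146600 = 4.299 mg/L.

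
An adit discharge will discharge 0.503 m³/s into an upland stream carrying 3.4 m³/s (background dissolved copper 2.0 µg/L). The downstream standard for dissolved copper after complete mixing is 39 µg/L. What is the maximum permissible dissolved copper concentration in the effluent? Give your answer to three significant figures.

289 µg/L

At the limit, (Qr·Cr + Qe·Cₑ)/(Qr + Qe) = 39:
Cₑ = (3.903·39 − 3.400·2.000) / 0.5030 = 289.1 µg/L.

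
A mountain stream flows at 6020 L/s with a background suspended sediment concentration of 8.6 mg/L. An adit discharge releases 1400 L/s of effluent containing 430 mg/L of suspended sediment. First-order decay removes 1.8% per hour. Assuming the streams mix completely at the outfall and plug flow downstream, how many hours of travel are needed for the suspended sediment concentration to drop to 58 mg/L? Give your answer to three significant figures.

23.0 h

After mixing, C = (6020·8.600 + 1400·430.0) / 7420 = 653800/7420 = 88.11 mg/L.
1.8%/h lost → k = −ln(1 − 0.018) = 0.01816 h⁻¹.
88.11·exp(−k·t) = 58 → t = ln(88.11/58)/k = 82870 s = 23.02 h.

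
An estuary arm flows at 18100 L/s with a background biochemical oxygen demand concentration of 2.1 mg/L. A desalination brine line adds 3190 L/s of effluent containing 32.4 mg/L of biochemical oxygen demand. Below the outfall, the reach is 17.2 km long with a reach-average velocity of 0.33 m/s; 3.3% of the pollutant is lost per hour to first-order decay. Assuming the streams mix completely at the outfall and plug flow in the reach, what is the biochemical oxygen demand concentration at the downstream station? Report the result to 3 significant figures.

Mixed concentration C = ΣQC/ΣQ = (18100·2.100 + 3190·32.40) / 21290 = 141400/21290 = 6.640 mg/L.
Travel time t = 17.2·1000 / 0.33 = 52120 s = 14.48 h.
3.3%/h lost → k = −ln(1 − 0.033) = 0.03356 h⁻¹.
After decay, C = 6.640 × e^(−kt) = 6.640 × 0.6152 = 4.085 mg/L.

4.08 mg/L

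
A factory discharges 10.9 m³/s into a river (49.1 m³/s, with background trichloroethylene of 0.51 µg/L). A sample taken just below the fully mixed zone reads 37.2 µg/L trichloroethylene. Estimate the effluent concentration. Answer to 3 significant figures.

Mass balance: 49.10·0.5100 + 10.90·Cₑ = 60.00·37.20
→ Cₑ = (60.00·37.20 − 49.10·0.5100) / 10.90 = 202.5 µg/L.

202 µg/L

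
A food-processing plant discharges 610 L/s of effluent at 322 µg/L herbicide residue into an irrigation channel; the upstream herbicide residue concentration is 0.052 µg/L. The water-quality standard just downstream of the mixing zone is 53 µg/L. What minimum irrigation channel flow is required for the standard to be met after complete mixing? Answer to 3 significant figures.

3100 L/s

Set C_mix = 53: (Q·0.05200 + 610.0·322.0) / (Q + 610.0) = 53
→ Q = 610.0·(322.0 − 53)/(53 − 0.05200) = 3099 L/s.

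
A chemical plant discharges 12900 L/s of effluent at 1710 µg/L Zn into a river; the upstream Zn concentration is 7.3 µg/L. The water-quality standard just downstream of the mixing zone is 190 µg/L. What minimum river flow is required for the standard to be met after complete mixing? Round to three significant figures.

Set C_mix = 190: (Q·7.300 + 12900·1710) / (Q + 12900) = 190
→ Q = 12900·(1710 − 190)/(190 − 7.300) = 107300 L/s.

107000 L/s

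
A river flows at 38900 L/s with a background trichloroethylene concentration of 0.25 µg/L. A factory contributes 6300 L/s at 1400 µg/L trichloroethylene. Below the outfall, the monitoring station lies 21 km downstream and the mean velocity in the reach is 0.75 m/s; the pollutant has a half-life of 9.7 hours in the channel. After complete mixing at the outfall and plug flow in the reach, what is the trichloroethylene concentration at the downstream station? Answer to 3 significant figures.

Mixed concentration C = ΣQC/ΣQ = (38900·0.2500 + 6300·1400) / 45200 = 8830000/45200 = 195.3 µg/L.
Travel time t = 21·1000 / 0.75 = 28000 s = 7.778 h.
Half-life 9.7 h → k = ln 2 / 9.7 = 0.07146 h⁻¹ = 1.715 d⁻¹.
Applying C = C₀e^(−kt): 195.3 × 0.5736 = 112.1 µg/L.

112 µg/L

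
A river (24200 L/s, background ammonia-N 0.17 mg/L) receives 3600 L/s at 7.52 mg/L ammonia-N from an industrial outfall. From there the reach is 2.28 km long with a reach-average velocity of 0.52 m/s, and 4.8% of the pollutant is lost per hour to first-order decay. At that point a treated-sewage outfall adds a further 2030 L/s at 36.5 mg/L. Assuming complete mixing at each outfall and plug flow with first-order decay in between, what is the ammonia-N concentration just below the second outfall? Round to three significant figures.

3.47 mg/L

Mixed concentration C = ΣQC/ΣQ = (24200·0.1700 + 3600·7.520) / 27800 = 31190/27800 = 1.122 mg/L; combined flow 27800 L/s.
Travel time t = 2.28·1000 / 0.52 = 4385 s = 1.218 h.
4.8%/h lost → k = −ln(1 − 0.048) = 0.04919 h⁻¹.
First-order decay: C = 1.122·exp(−k·t) = 1.122·0.9418 = 1.057 mg/L.
Second outfall: C = (27800·1.057 + 2030·36.50)/29830 = 3.469 mg/L.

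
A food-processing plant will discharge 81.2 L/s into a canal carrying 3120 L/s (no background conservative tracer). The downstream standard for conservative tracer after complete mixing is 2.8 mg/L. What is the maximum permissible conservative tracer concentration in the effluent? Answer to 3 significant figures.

110 mg/L

At the limit, (Qr·Cr + Qe·Cₑ)/(Qr + Qe) = 2.8:
Cₑ = (3201·2.8 − 3120·0) / 81.20 = 110.4 mg/L.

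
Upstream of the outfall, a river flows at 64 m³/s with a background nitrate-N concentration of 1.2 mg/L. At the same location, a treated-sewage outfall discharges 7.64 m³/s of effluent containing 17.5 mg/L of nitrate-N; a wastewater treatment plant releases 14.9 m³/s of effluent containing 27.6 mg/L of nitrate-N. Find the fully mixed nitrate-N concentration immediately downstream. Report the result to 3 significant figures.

7.18 mg/L

After mixing, C = (64.00·1.200 + 7.640·17.50 + 14.90·27.60) / 86.54 = 621.7/86.54 = 7.184 mg/L.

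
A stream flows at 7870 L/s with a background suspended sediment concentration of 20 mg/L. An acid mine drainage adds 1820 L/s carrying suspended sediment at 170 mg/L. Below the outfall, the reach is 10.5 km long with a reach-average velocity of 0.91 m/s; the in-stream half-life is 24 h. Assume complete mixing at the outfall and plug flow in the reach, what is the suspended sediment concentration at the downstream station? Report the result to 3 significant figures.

43.9 mg/L

After mixing, C = (7870·20.00 + 1820·170.0) / 9690 = 466800/9690 = 48.17 mg/L.
Travel time t = 10.5·1000 / 0.91 = 11540 s = 3.205 h.
Half-life 24 h → k = ln 2 / 24 = 0.02888 h⁻¹ = 0.6931 d⁻¹.
First-order decay: C = 48.17·exp(−k·t) = 48.17·0.9116 = 43.91 mg/L.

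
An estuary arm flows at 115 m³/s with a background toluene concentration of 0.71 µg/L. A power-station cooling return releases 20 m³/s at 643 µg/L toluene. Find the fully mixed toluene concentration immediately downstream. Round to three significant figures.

95.9 µg/L

Mixed concentration C = ΣQC/ΣQ = (115.0·0.7100 + 20.00·643.0) / 135.0 = 12940/135.0 = 95.86 µg/L.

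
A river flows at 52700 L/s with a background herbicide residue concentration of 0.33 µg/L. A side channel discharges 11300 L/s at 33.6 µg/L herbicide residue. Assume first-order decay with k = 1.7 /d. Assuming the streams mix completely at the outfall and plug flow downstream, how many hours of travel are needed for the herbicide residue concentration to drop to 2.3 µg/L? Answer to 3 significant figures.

Conservation of mass: C = (52700·0.3300 + 11300·33.60) / 64000 = 397100/64000 = 6.204 µg/L.
6.204·exp(−k·t) = 2.3 → t = ln(6.204/2.3)/k = 50430 s = 14.01 h.

14.0 h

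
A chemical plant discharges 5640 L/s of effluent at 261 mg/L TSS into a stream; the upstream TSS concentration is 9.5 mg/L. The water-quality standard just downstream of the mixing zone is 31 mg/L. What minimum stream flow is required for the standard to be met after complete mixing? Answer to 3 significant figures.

60300 L/s

Set C_mix = 31: (Q·9.500 + 5640·261.0) / (Q + 5640) = 31
→ Q = 5640·(261.0 − 31)/(31 − 9.500) = 60330 L/s.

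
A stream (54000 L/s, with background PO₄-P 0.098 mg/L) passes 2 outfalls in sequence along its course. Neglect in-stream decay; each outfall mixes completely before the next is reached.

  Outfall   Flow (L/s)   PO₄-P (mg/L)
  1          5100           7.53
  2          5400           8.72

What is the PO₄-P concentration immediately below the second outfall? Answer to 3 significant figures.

1.41 mg/L

Outfall 1: combined Q = 59100 L/s; C = (54000·0.09800 + 5100·7.530)/59100 = 0.7393 mg/L.
Outfall 2: combined Q = 64500 L/s; C = (59100·0.7393 + 5400·8.720)/64500 = 1.407 mg/L.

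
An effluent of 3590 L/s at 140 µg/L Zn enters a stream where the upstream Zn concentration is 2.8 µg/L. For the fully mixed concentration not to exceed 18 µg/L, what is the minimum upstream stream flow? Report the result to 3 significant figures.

Set C_mix = 18: (Q·2.800 + 3590·140.0) / (Q + 3590) = 18
→ Q = 3590·(140.0 − 18)/(18 − 2.800) = 28810 L/s.

28800 L/s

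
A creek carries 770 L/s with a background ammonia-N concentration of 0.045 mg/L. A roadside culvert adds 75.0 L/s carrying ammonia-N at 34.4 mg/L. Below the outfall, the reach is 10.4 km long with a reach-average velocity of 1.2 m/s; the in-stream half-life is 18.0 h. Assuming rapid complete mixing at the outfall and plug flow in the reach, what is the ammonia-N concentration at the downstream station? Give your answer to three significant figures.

Mixed concentration C = ΣQC/ΣQ = (770.0·0.04500 + 75.00·34.40) / 845.0 = 2615/845.0 = 3.094 mg/L.
Travel time t = 10.4·1000 / 1.2 = 8667 s = 2.407 h.
Half-life 18.0 h → k = ln 2 / 18.0 = 0.03851 h⁻¹ = 0.9242 d⁻¹.
After decay, C = 3.094 × e^(−kt) = 3.094 × 0.9115 = 2.820 mg/L.

2.82 mg/L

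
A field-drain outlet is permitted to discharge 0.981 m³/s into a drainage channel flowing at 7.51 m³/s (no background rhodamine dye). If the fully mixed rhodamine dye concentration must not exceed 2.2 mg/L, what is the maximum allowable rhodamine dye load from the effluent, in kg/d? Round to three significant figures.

1610 kg/d

Mass balance at the limit: 7.510·0 + 0.9810·Cₑ = 8.491·2.2 → Cₑ = 19.04 mg/L.
Load = 0.9810 m³/s × 19.04 g/m³ × 86 400 s/d = 1614 kg/d.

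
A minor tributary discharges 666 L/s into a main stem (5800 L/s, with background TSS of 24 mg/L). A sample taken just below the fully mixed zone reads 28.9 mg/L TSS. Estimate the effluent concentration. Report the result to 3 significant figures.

71.6 mg/L

Mass balance: 5800·24.00 + 666.0·Cₑ = 6466·28.90
→ Cₑ = (6466·28.90 − 5800·24.00) / 666.0 = 71.57 mg/L.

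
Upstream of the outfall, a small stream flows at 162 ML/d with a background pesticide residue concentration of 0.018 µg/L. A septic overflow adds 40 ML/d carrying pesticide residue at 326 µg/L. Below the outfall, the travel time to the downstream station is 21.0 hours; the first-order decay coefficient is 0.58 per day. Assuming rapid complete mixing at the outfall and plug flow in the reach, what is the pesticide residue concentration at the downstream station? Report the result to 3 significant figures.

38.9 µg/L

Mass balance: C = (162.0·0.01800 + 40.00·326.0) / 202.0 = 13040/202.0 = 64.57 µg/L.
Applying C = C₀e^(−kt): 64.57 × 0.6020 = 38.87 µg/L.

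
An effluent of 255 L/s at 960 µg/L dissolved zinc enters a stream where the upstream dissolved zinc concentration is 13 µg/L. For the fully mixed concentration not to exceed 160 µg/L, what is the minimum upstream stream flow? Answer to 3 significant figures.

Set C_mix = 160: (Q·13.00 + 255.0·960.0) / (Q + 255.0) = 160
→ Q = 255.0·(960.0 − 160)/(160 − 13.00) = 1388 L/s.

1390 L/s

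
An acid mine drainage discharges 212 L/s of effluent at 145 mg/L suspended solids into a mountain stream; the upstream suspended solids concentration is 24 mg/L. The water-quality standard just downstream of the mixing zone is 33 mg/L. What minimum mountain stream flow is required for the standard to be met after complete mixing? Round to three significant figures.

Set C_mix = 33: (Q·24.00 + 212.0·145.0) / (Q + 212.0) = 33
→ Q = 212.0·(145.0 − 33)/(33 − 24.00) = 2638 L/s.

2640 L/s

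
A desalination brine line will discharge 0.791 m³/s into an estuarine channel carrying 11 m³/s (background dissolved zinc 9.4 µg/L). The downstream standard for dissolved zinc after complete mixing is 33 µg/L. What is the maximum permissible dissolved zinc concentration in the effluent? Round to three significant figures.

At the limit, (Qr·Cr + Qe·Cₑ)/(Qr + Qe) = 33:
Cₑ = (11.79·33 − 11.00·9.400) / 0.7910 = 361.2 µg/L.

361 µg/L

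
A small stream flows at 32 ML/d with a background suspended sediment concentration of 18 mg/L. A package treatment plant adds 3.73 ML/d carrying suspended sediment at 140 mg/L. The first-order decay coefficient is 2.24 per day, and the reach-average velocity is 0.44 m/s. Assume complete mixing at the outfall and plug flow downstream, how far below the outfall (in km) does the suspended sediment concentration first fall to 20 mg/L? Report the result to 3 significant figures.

7.29 km

Mass balance: C = (32.00·18.00 + 3.730·140.0) / 35.73 = 1098/35.73 = 30.74 mg/L.
Set 30.74·exp(−k·t) = 20 → t = ln(30.74/20)/k = 16570 s = 4.604 h.
Distance = v·t = 0.44·16570 = 7293 m = 7.293 km.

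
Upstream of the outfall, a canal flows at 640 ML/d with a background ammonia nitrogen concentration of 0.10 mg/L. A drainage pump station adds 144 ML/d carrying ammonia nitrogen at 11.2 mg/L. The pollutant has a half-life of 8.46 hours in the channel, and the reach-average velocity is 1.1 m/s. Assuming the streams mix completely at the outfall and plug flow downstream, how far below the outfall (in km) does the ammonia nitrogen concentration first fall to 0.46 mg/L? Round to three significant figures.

Mass balance: C = (640.0·0.1000 + 144.0·11.20) / 784.0 = 1677/784.0 = 2.139 mg/L.
Half-life 8.46 h → k = ln 2 / 8.46 = 0.08193 h⁻¹ = 1.966 d⁻¹.
Set 2.139·exp(−k·t) = 0.46 → t = ln(2.139/0.46)/k = 67520 s = 18.76 h.
Distance = v·t = 1.1·67520 = 74280 m = 74.28 km.

74.3 km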